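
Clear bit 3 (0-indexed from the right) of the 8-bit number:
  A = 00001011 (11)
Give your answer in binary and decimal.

Mask = ~(1 << 3) = 11110111
Bit 3 of A is 1, so AND-ing with the mask clears it to 0.
  00001011
& 11110111
----------
  00000011

Answer: 00000011 (3)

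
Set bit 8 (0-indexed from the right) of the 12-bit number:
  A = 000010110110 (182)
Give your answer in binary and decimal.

Mask = 1 << 8 = 000100000000
Bit 8 of A is 0, so OR-ing with the mask flips it to 1.
  000010110110
| 000100000000
--------------
  000110110110

Answer: 000110110110 (438)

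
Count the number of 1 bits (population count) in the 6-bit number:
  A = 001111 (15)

001111
1-bits at positions (from bit 0 = LSB): 0, 1, 2, 3
Count = 4

Answer: 4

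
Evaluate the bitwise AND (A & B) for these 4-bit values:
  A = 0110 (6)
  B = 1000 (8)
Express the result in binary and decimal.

Apply & to each column (1 only where both bits are 1):
  0110
& 1000
------
  0000

Answer: 0000 (0)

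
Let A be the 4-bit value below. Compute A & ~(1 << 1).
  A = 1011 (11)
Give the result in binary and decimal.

Mask = ~(1 << 1) = 1101
Bit 1 of A is 1, so AND-ing with the mask clears it to 0.
  1011
& 1101
------
  1001

Answer: 1001 (9)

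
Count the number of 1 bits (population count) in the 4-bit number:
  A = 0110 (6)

0110
1-bits at positions (from bit 0 = LSB): 1, 2
Count = 2

Answer: 2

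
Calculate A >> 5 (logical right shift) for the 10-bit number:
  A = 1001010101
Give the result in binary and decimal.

Logical shift right by 5: drop the bottom 5 bit(s), prepend 5 zero(s) on the left.
  1001010101  ->  keep [10010], discard [10101], prepend 00000
= 0000010010

Answer: 0000010010 (18)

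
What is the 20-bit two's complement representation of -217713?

1. Binary of +217713:  00110101001001110001
2. Invert bits:     11001010110110001110
3. Add 1:           11001010110110001111

Answer: 11001010110110001111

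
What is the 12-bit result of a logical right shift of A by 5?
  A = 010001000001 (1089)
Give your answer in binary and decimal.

Logical shift right by 5: drop the bottom 5 bit(s), prepend 5 zero(s) on the left.
  010001000001  ->  keep [0100010], discard [00001], prepend 00000
= 000000100010

Answer: 000000100010 (34)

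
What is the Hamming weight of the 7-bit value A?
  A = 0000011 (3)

0000011
1-bits at positions (from bit 0 = LSB): 0, 1
Count = 2

Answer: 2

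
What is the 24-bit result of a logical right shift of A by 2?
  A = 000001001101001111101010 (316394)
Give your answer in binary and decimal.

Logical shift right by 2: drop the bottom 2 bit(s), prepend 2 zero(s) on the left.
  000001001101001111101010  ->  keep [0000010011010011111010], discard [10], prepend 00
= 000000010011010011111010

Answer: 000000010011010011111010 (79098)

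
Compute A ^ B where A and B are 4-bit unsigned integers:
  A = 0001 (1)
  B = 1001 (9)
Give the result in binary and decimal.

Apply ^ to each column (1 where bits differ):
  0001
^ 1001
------
  1000

Answer: 1000 (8)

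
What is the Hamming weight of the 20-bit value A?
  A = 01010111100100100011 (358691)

01010111100100100011
1-bits at positions (from bit 0 = LSB): 0, 1, 5, 8, 11, 12, 13, 14, 16, 18
Count = 10

Answer: 10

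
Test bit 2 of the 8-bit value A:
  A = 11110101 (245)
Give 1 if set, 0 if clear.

Bit 2 is the 3rd from the right.
  11110101
       ^
That bit is 1.

Answer: 1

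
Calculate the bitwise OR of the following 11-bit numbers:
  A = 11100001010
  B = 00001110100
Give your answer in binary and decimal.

Apply | to each column (1 where either bit is 1):
  11100001010
| 00001110100
-------------
  11101111110

Answer: 11101111110 (1918)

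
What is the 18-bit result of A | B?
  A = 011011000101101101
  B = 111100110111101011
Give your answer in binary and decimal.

Apply | to each column (1 where either bit is 1):
  011011000101101101
| 111100110111101011
--------------------
  111111110111101111

Answer: 111111110111101111 (261615)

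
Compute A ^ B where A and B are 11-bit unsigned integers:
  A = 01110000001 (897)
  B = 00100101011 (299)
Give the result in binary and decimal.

Apply ^ to each column (1 where bits differ):
  01110000001
^ 00100101011
-------------
  01010101010

Answer: 01010101010 (682)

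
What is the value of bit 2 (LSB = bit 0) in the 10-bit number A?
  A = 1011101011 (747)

Bit 2 is the 3rd from the right.
  1011101011
         ^
That bit is 0.

Answer: 0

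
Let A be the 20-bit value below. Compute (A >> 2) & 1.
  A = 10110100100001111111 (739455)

Bit 2 is the 3rd from the right.
  10110100100001111111
                   ^
That bit is 1.

Answer: 1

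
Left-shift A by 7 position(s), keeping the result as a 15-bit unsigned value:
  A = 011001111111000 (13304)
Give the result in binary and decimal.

Shift left by 7: drop the top 7 bit(s), append 7 zero(s) on the right.
  011001111111000  ->  discard [0110011], keep [11111000], append 0000000
= 111110000000000

Answer: 111110000000000 (31744)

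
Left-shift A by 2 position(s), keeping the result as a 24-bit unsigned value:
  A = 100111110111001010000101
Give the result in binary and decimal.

Shift left by 2: drop the top 2 bit(s), append 2 zero(s) on the right.
  100111110111001010000101  ->  discard [10], keep [0111110111001010000101], append 00
= 011111011100101000010100

Answer: 011111011100101000010100 (8243732)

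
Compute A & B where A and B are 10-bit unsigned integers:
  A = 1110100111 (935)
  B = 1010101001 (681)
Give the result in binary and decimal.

Apply & to each column (1 only where both bits are 1):
  1110100111
& 1010101001
------------
  1010100001

Answer: 1010100001 (673)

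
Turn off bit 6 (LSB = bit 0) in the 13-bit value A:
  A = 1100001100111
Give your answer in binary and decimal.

Mask = ~(1 << 6) = 1111110111111
Bit 6 of A is 1, so AND-ing with the mask clears it to 0.
  1100001100111
& 1111110111111
---------------
  1100000100111

Answer: 1100000100111 (6183)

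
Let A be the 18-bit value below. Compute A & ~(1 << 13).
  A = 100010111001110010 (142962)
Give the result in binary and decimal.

Mask = ~(1 << 13) = 111101111111111111
Bit 13 of A is 1, so AND-ing with the mask clears it to 0.
  100010111001110010
& 111101111111111111
--------------------
  100000111001110010

Answer: 100000111001110010 (134770)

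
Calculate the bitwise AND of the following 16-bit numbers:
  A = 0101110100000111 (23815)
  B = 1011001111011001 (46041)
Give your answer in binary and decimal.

Apply & to each column (1 only where both bits are 1):
  0101110100000111
& 1011001111011001
------------------
  0001000100000001

Answer: 0001000100000001 (4353)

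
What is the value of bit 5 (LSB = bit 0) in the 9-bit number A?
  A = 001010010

Bit 5 is the 6th from the right.
  001010010
     ^
That bit is 0.

Answer: 0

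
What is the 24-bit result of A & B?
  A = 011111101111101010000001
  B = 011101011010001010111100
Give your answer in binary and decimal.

Apply & to each column (1 only where both bits are 1):
  011111101111101010000001
& 011101011010001010111100
--------------------------
  011101001010001010000000

Answer: 011101001010001010000000 (7643776)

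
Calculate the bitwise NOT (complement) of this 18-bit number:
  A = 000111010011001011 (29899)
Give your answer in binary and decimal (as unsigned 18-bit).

Flip each bit (0->1, 1->0):
  000111010011001011
  111000101100110100

Answer: 111000101100110100 (232244)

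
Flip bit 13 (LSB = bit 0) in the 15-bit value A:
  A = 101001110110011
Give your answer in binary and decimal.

Mask = 1 << 13 = 010000000000000
Bit 13 of A is 0; XOR with the mask flips it to 1.
  101001110110011
^ 010000000000000
-----------------
  111001110110011

Answer: 111001110110011 (29619)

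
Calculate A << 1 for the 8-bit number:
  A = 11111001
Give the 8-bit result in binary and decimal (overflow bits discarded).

Shift left by 1: drop the top 1 bit(s), append 1 zero(s) on the right.
  11111001  ->  discard [1], keep [1111001], append 0
= 11110010

Answer: 11110010 (242)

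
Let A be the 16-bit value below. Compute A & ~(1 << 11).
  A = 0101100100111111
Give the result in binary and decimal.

Mask = ~(1 << 11) = 1111011111111111
Bit 11 of A is 1, so AND-ing with the mask clears it to 0.
  0101100100111111
& 1111011111111111
------------------
  0101000100111111

Answer: 0101000100111111 (20799)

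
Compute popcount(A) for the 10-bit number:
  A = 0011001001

0011001001
1-bits at positions (from bit 0 = LSB): 0, 3, 6, 7
Count = 4

Answer: 4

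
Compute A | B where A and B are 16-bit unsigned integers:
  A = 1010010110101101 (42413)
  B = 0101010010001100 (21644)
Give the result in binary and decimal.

Apply | to each column (1 where either bit is 1):
  1010010110101101
| 0101010010001100
------------------
  1111010110101101

Answer: 1111010110101101 (62893)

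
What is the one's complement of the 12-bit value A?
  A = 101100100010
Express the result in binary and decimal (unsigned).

Flip each bit (0->1, 1->0):
  101100100010
  010011011101

Answer: 010011011101 (1245)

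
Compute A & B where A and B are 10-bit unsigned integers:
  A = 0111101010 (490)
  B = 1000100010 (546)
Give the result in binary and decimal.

Apply & to each column (1 only where both bits are 1):
  0111101010
& 1000100010
------------
  0000100010

Answer: 0000100010 (34)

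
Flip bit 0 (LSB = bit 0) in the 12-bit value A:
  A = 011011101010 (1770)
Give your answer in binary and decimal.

Mask = 1 << 0 = 000000000001
Bit 0 of A is 0; XOR with the mask flips it to 1.
  011011101010
^ 000000000001
--------------
  011011101011

Answer: 011011101011 (1771)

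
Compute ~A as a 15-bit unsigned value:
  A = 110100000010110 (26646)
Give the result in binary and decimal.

Flip each bit (0->1, 1->0):
  110100000010110
  001011111101001

Answer: 001011111101001 (6121)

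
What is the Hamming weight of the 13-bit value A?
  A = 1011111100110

1011111100110
1-bits at positions (from bit 0 = LSB): 1, 2, 5, 6, 7, 8, 9, 10, 12
Count = 9

Answer: 9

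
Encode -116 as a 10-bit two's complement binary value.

1. Binary of +116:  0001110100
2. Invert bits:     1110001011
3. Add 1:           1110001100

Answer: 1110001100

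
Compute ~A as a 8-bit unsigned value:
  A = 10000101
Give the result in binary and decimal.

Flip each bit (0->1, 1->0):
  10000101
  01111010

Answer: 01111010 (122)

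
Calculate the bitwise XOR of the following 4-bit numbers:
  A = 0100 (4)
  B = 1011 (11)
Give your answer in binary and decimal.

Apply ^ to each column (1 where bits differ):
  0100
^ 1011
------
  1111

Answer: 1111 (15)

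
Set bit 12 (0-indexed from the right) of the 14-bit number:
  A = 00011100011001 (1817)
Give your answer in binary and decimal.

Mask = 1 << 12 = 01000000000000
Bit 12 of A is 0, so OR-ing with the mask flips it to 1.
  00011100011001
| 01000000000000
----------------
  01011100011001

Answer: 01011100011001 (5913)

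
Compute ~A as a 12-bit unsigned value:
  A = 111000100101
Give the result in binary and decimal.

Flip each bit (0->1, 1->0):
  111000100101
  000111011010

Answer: 000111011010 (474)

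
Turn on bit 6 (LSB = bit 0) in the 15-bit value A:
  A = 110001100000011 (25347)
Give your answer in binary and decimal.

Mask = 1 << 6 = 000000001000000
Bit 6 of A is 0, so OR-ing with the mask flips it to 1.
  110001100000011
| 000000001000000
-----------------
  110001101000011

Answer: 110001101000011 (25411)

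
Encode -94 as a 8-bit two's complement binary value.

1. Binary of +94:  01011110
2. Invert bits:     10100001
3. Add 1:           10100010

Answer: 10100010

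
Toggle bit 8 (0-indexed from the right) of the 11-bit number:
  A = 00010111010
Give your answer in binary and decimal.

Mask = 1 << 8 = 00100000000
Bit 8 of A is 0; XOR with the mask flips it to 1.
  00010111010
^ 00100000000
-------------
  00110111010

Answer: 00110111010 (442)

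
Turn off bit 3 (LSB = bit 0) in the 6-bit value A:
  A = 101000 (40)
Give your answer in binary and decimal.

Mask = ~(1 << 3) = 110111
Bit 3 of A is 1, so AND-ing with the mask clears it to 0.
  101000
& 110111
--------
  100000

Answer: 100000 (32)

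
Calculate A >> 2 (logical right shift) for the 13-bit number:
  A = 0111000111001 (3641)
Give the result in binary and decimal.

Logical shift right by 2: drop the bottom 2 bit(s), prepend 2 zero(s) on the left.
  0111000111001  ->  keep [01110001110], discard [01], prepend 00
= 0001110001110

Answer: 0001110001110 (910)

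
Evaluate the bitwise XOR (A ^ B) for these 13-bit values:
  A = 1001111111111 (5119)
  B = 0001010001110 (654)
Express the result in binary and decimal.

Apply ^ to each column (1 where bits differ):
  1001111111111
^ 0001010001110
---------------
  1000101110001

Answer: 1000101110001 (4465)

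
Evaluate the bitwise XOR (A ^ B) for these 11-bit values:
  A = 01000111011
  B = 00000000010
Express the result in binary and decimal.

Apply ^ to each column (1 where bits differ):
  01000111011
^ 00000000010
-------------
  01000111001

Answer: 01000111001 (569)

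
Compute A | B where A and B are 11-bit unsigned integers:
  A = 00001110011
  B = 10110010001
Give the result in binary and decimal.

Apply | to each column (1 where either bit is 1):
  00001110011
| 10110010001
-------------
  10111110011

Answer: 10111110011 (1523)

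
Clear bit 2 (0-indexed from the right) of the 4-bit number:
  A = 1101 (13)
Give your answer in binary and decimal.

Mask = ~(1 << 2) = 1011
Bit 2 of A is 1, so AND-ing with the mask clears it to 0.
  1101
& 1011
------
  1001

Answer: 1001 (9)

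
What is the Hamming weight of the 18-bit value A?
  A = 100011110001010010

100011110001010010
1-bits at positions (from bit 0 = LSB): 1, 4, 6, 10, 11, 12, 13, 17
Count = 8

Answer: 8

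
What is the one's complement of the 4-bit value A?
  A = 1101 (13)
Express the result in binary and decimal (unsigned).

Flip each bit (0->1, 1->0):
  1101
  0010

Answer: 0010 (2)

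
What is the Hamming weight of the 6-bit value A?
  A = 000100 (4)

000100
1-bits at positions (from bit 0 = LSB): 2
Count = 1

Answer: 1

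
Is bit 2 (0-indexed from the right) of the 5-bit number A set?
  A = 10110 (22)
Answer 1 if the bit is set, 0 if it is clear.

Bit 2 is the 3rd from the right.
  10110
    ^
That bit is 1.

Answer: 1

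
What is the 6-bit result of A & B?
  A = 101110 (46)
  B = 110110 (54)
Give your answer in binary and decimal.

Apply & to each column (1 only where both bits are 1):
  101110
& 110110
--------
  100110

Answer: 100110 (38)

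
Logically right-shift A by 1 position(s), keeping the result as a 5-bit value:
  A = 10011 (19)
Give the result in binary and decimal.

Logical shift right by 1: drop the bottom 1 bit(s), prepend 1 zero(s) on the left.
  10011  ->  keep [1001], discard [1], prepend 0
= 01001

Answer: 01001 (9)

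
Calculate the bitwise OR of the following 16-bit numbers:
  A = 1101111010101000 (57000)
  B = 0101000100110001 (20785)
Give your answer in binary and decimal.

Apply | to each column (1 where either bit is 1):
  1101111010101000
| 0101000100110001
------------------
  1101111110111001

Answer: 1101111110111001 (57273)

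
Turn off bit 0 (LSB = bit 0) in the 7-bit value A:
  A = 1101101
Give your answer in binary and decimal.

Mask = ~(1 << 0) = 1111110
Bit 0 of A is 1, so AND-ing with the mask clears it to 0.
  1101101
& 1111110
---------
  1101100

Answer: 1101100 (108)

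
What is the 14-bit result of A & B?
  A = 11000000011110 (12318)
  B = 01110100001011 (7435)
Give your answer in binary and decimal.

Apply & to each column (1 only where both bits are 1):
  11000000011110
& 01110100001011
----------------
  01000000001010

Answer: 01000000001010 (4106)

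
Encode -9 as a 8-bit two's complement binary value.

1. Binary of +9:  00001001
2. Invert bits:     11110110
3. Add 1:           11110111

Answer: 11110111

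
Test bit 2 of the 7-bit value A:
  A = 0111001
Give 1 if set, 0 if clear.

Bit 2 is the 3rd from the right.
  0111001
      ^
That bit is 0.

Answer: 0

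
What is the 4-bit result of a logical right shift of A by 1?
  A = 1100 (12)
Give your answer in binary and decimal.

Logical shift right by 1: drop the bottom 1 bit(s), prepend 1 zero(s) on the left.
  1100  ->  keep [110], discard [0], prepend 0
= 0110

Answer: 0110 (6)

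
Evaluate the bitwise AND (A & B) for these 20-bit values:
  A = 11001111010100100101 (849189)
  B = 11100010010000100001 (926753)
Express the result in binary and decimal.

Apply & to each column (1 only where both bits are 1):
  11001111010100100101
& 11100010010000100001
----------------------
  11000010010000100001

Answer: 11000010010000100001 (795681)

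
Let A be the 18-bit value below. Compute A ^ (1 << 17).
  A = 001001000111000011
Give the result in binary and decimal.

Mask = 1 << 17 = 100000000000000000
Bit 17 of A is 0; XOR with the mask flips it to 1.
  001001000111000011
^ 100000000000000000
--------------------
  101001000111000011

Answer: 101001000111000011 (168387)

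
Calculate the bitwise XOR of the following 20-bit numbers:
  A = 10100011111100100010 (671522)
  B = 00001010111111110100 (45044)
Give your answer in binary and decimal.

Apply ^ to each column (1 where bits differ):
  10100011111100100010
^ 00001010111111110100
----------------------
  10101001000011010110

Answer: 10101001000011010110 (692438)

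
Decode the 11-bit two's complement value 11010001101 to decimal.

MSB is 1, so the value is negative. Find the magnitude:
1. Invert bits:  00101110010
2. Add 1:        00101110011  = 371
3. Apply sign:   -371

Answer: -371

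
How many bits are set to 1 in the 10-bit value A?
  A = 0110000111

0110000111
1-bits at positions (from bit 0 = LSB): 0, 1, 2, 7, 8
Count = 5

Answer: 5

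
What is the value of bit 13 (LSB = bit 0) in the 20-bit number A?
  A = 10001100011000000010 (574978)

Bit 13 is the 14th from the right.
  10001100011000000010
        ^
That bit is 0.

Answer: 0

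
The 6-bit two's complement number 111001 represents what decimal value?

MSB is 1, so the value is negative. Find the magnitude:
1. Invert bits:  000110
2. Add 1:        000111  = 7
3. Apply sign:   -7

Answer: -7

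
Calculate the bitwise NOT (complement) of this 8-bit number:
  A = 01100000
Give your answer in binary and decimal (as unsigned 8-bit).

Flip each bit (0->1, 1->0):
  01100000
  10011111

Answer: 10011111 (159)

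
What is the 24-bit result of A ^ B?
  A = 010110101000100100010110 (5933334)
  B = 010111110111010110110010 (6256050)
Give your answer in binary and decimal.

Apply ^ to each column (1 where bits differ):
  010110101000100100010110
^ 010111110111010110110010
--------------------------
  000001011111110010100100

Answer: 000001011111110010100100 (392356)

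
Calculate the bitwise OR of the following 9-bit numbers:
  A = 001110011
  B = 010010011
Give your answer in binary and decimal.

Apply | to each column (1 where either bit is 1):
  001110011
| 010010011
-----------
  011110011

Answer: 011110011 (243)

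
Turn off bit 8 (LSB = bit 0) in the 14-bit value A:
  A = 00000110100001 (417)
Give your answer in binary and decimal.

Mask = ~(1 << 8) = 11111011111111
Bit 8 of A is 1, so AND-ing with the mask clears it to 0.
  00000110100001
& 11111011111111
----------------
  00000010100001

Answer: 00000010100001 (161)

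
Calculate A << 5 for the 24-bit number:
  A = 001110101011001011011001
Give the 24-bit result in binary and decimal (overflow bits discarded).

Shift left by 5: drop the top 5 bit(s), append 5 zero(s) on the right.
  001110101011001011011001  ->  discard [00111], keep [0101011001011011001], append 00000
= 010101100101101100100000

Answer: 010101100101101100100000 (5659424)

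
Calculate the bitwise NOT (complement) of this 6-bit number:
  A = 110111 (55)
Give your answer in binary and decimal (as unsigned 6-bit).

Flip each bit (0->1, 1->0):
  110111
  001000

Answer: 001000 (8)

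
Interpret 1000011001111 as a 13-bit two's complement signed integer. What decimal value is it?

MSB is 1, so the value is negative. Find the magnitude:
1. Invert bits:  0111100110000
2. Add 1:        0111100110001  = 3889
3. Apply sign:   -3889

Answer: -3889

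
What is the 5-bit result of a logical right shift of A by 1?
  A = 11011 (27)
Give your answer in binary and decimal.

Logical shift right by 1: drop the bottom 1 bit(s), prepend 1 zero(s) on the left.
  11011  ->  keep [1101], discard [1], prepend 0
= 01101

Answer: 01101 (13)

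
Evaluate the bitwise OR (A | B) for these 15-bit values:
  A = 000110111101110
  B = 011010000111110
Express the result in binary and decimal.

Apply | to each column (1 where either bit is 1):
  000110111101110
| 011010000111110
-----------------
  011110111111110

Answer: 011110111111110 (15870)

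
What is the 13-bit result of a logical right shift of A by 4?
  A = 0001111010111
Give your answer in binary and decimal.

Logical shift right by 4: drop the bottom 4 bit(s), prepend 4 zero(s) on the left.
  0001111010111  ->  keep [000111101], discard [0111], prepend 0000
= 0000000111101

Answer: 0000000111101 (61)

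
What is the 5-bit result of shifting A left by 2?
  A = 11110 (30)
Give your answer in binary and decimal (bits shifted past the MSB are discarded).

Shift left by 2: drop the top 2 bit(s), append 2 zero(s) on the right.
  11110  ->  discard [11], keep [110], append 00
= 11000

Answer: 11000 (24)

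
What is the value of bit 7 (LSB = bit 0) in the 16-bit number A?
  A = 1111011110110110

Bit 7 is the 8th from the right.
  1111011110110110
          ^
That bit is 1.

Answer: 1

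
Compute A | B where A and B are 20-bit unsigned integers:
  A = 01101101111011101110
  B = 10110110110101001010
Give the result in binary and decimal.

Apply | to each column (1 where either bit is 1):
  01101101111011101110
| 10110110110101001010
----------------------
  11111111111111101110

Answer: 11111111111111101110 (1048558)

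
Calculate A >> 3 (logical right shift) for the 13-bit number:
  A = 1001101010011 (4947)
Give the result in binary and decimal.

Logical shift right by 3: drop the bottom 3 bit(s), prepend 3 zero(s) on the left.
  1001101010011  ->  keep [1001101010], discard [011], prepend 000
= 0001001101010

Answer: 0001001101010 (618)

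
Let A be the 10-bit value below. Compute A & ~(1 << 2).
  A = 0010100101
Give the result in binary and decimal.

Mask = ~(1 << 2) = 1111111011
Bit 2 of A is 1, so AND-ing with the mask clears it to 0.
  0010100101
& 1111111011
------------
  0010100001

Answer: 0010100001 (161)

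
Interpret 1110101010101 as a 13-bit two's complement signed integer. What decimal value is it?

MSB is 1, so the value is negative. Find the magnitude:
1. Invert bits:  0001010101010
2. Add 1:        0001010101011  = 683
3. Apply sign:   -683

Answer: -683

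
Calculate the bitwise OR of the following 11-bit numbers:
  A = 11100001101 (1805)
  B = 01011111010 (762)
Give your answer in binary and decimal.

Apply | to each column (1 where either bit is 1):
  11100001101
| 01011111010
-------------
  11111111111

Answer: 11111111111 (2047)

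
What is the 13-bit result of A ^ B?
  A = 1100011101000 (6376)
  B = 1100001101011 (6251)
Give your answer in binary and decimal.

Apply ^ to each column (1 where bits differ):
  1100011101000
^ 1100001101011
---------------
  0000010000011

Answer: 0000010000011 (131)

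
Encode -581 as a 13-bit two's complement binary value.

1. Binary of +581:  0001001000101
2. Invert bits:     1110110111010
3. Add 1:           1110110111011

Answer: 1110110111011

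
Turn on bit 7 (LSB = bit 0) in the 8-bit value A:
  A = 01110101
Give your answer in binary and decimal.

Mask = 1 << 7 = 10000000
Bit 7 of A is 0, so OR-ing with the mask flips it to 1.
  01110101
| 10000000
----------
  11110101

Answer: 11110101 (245)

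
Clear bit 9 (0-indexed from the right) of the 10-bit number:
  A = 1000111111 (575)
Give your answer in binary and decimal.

Mask = ~(1 << 9) = 0111111111
Bit 9 of A is 1, so AND-ing with the mask clears it to 0.
  1000111111
& 0111111111
------------
  0000111111

Answer: 0000111111 (63)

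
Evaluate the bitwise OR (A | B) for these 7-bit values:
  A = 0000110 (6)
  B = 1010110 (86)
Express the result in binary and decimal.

Apply | to each column (1 where either bit is 1):
  0000110
| 1010110
---------
  1010110

Answer: 1010110 (86)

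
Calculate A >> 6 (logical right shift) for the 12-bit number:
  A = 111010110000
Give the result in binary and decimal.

Logical shift right by 6: drop the bottom 6 bit(s), prepend 6 zero(s) on the left.
  111010110000  ->  keep [111010], discard [110000], prepend 000000
= 000000111010

Answer: 000000111010 (58)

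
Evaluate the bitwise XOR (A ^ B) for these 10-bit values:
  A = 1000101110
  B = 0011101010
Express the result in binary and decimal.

Apply ^ to each column (1 where bits differ):
  1000101110
^ 0011101010
------------
  1011000100

Answer: 1011000100 (708)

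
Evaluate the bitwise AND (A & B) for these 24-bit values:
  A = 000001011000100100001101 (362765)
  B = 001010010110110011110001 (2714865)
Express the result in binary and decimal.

Apply & to each column (1 only where both bits are 1):
  000001011000100100001101
& 001010010110110011110001
--------------------------
  000000010000100000000001

Answer: 000000010000100000000001 (67585)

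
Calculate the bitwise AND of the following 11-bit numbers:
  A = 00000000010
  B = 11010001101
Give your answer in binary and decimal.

Apply & to each column (1 only where both bits are 1):
  00000000010
& 11010001101
-------------
  00000000000

Answer: 00000000000 (0)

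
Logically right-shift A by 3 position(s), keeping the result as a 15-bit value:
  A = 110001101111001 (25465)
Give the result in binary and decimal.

Logical shift right by 3: drop the bottom 3 bit(s), prepend 3 zero(s) on the left.
  110001101111001  ->  keep [110001101111], discard [001], prepend 000
= 000110001101111

Answer: 000110001101111 (3183)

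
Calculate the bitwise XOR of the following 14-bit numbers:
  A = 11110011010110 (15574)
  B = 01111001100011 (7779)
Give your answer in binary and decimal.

Apply ^ to each column (1 where bits differ):
  11110011010110
^ 01111001100011
----------------
  10001010110101

Answer: 10001010110101 (8885)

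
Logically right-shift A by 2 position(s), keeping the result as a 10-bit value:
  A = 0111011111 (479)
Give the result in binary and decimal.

Logical shift right by 2: drop the bottom 2 bit(s), prepend 2 zero(s) on the left.
  0111011111  ->  keep [01110111], discard [11], prepend 00
= 0001110111

Answer: 0001110111 (119)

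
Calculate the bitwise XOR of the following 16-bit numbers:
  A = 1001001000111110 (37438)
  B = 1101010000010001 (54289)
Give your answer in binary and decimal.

Apply ^ to each column (1 where bits differ):
  1001001000111110
^ 1101010000010001
------------------
  0100011000101111

Answer: 0100011000101111 (17967)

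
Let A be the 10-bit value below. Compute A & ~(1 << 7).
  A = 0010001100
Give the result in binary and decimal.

Mask = ~(1 << 7) = 1101111111
Bit 7 of A is 1, so AND-ing with the mask clears it to 0.
  0010001100
& 1101111111
------------
  0000001100

Answer: 0000001100 (12)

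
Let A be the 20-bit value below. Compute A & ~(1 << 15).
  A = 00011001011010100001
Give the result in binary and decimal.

Mask = ~(1 << 15) = 11110111111111111111
Bit 15 of A is 1, so AND-ing with the mask clears it to 0.
  00011001011010100001
& 11110111111111111111
----------------------
  00010001011010100001

Answer: 00010001011010100001 (71329)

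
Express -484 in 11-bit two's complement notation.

1. Binary of +484:  00111100100
2. Invert bits:     11000011011
3. Add 1:           11000011100

Answer: 11000011100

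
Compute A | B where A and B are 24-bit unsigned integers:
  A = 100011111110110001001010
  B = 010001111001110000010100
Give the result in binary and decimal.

Apply | to each column (1 where either bit is 1):
  100011111110110001001010
| 010001111001110000010100
--------------------------
  110011111111110001011110

Answer: 110011111111110001011110 (13630558)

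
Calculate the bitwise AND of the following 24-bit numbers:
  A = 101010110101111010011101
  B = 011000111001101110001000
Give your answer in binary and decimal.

Apply & to each column (1 only where both bits are 1):
  101010110101111010011101
& 011000111001101110001000
--------------------------
  001000110001101010001000

Answer: 001000110001101010001000 (2300552)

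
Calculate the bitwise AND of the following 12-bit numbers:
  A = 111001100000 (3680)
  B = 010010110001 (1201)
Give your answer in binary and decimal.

Apply & to each column (1 only where both bits are 1):
  111001100000
& 010010110001
--------------
  010000100000

Answer: 010000100000 (1056)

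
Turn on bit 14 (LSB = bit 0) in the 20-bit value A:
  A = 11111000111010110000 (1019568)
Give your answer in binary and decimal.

Mask = 1 << 14 = 00000100000000000000
Bit 14 of A is 0, so OR-ing with the mask flips it to 1.
  11111000111010110000
| 00000100000000000000
----------------------
  11111100111010110000

Answer: 11111100111010110000 (1035952)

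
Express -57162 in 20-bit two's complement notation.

1. Binary of +57162:  00001101111101001010
2. Invert bits:     11110010000010110101
3. Add 1:           11110010000010110110

Answer: 11110010000010110110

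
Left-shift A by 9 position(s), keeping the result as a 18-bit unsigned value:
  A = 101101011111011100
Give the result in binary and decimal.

Shift left by 9: drop the top 9 bit(s), append 9 zero(s) on the right.
  101101011111011100  ->  discard [101101011], keep [111011100], append 000000000
= 111011100000000000

Answer: 111011100000000000 (243712)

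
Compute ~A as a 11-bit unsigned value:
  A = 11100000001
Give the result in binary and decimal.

Flip each bit (0->1, 1->0):
  11100000001
  00011111110

Answer: 00011111110 (254)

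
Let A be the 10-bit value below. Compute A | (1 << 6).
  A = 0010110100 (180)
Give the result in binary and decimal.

Mask = 1 << 6 = 0001000000
Bit 6 of A is 0, so OR-ing with the mask flips it to 1.
  0010110100
| 0001000000
------------
  0011110100

Answer: 0011110100 (244)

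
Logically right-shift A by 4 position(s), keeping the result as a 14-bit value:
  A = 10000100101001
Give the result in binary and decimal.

Logical shift right by 4: drop the bottom 4 bit(s), prepend 4 zero(s) on the left.
  10000100101001  ->  keep [1000010010], discard [1001], prepend 0000
= 00001000010010

Answer: 00001000010010 (530)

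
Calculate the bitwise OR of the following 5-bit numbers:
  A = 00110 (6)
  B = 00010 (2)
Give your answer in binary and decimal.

Apply | to each column (1 where either bit is 1):
  00110
| 00010
-------
  00110

Answer: 00110 (6)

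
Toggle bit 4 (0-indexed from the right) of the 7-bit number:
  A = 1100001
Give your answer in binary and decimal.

Mask = 1 << 4 = 0010000
Bit 4 of A is 0; XOR with the mask flips it to 1.
  1100001
^ 0010000
---------
  1110001

Answer: 1110001 (113)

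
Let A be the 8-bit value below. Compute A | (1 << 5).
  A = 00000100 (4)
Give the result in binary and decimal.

Mask = 1 << 5 = 00100000
Bit 5 of A is 0, so OR-ing with the mask flips it to 1.
  00000100
| 00100000
----------
  00100100

Answer: 00100100 (36)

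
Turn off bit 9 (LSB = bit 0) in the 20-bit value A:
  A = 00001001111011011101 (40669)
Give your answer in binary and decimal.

Mask = ~(1 << 9) = 11111111110111111111
Bit 9 of A is 1, so AND-ing with the mask clears it to 0.
  00001001111011011101
& 11111111110111111111
----------------------
  00001001110011011101

Answer: 00001001110011011101 (40157)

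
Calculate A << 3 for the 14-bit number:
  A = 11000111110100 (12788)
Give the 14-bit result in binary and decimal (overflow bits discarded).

Shift left by 3: drop the top 3 bit(s), append 3 zero(s) on the right.
  11000111110100  ->  discard [110], keep [00111110100], append 000
= 00111110100000

Answer: 00111110100000 (4000)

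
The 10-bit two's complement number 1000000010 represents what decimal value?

MSB is 1, so the value is negative. Find the magnitude:
1. Invert bits:  0111111101
2. Add 1:        0111111110  = 510
3. Apply sign:   -510

Answer: -510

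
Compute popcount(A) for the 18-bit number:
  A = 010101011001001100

010101011001001100
1-bits at positions (from bit 0 = LSB): 2, 3, 6, 9, 10, 12, 14, 16
Count = 8

Answer: 8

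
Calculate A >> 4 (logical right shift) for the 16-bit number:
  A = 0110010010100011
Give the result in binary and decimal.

Logical shift right by 4: drop the bottom 4 bit(s), prepend 4 zero(s) on the left.
  0110010010100011  ->  keep [011001001010], discard [0011], prepend 0000
= 0000011001001010

Answer: 0000011001001010 (1610)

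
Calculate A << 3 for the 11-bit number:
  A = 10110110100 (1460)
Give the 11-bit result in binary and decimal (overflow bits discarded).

Shift left by 3: drop the top 3 bit(s), append 3 zero(s) on the right.
  10110110100  ->  discard [101], keep [10110100], append 000
= 10110100000

Answer: 10110100000 (1440)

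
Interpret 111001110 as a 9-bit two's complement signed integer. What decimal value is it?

MSB is 1, so the value is negative. Find the magnitude:
1. Invert bits:  000110001
2. Add 1:        000110010  = 50
3. Apply sign:   -50

Answer: -50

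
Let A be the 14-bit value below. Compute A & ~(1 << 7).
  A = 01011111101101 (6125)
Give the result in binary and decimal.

Mask = ~(1 << 7) = 11111101111111
Bit 7 of A is 1, so AND-ing with the mask clears it to 0.
  01011111101101
& 11111101111111
----------------
  01011101101101

Answer: 01011101101101 (5997)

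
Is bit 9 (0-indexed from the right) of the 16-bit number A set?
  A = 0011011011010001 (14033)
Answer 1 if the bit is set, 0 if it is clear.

Bit 9 is the 10th from the right.
  0011011011010001
        ^
That bit is 1.

Answer: 1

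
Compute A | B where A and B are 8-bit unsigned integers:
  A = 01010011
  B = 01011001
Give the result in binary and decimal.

Apply | to each column (1 where either bit is 1):
  01010011
| 01011001
----------
  01011011

Answer: 01011011 (91)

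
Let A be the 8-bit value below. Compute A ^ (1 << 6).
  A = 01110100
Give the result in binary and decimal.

Mask = 1 << 6 = 01000000
Bit 6 of A is 1; XOR with the mask flips it to 0.
  01110100
^ 01000000
----------
  00110100

Answer: 00110100 (52)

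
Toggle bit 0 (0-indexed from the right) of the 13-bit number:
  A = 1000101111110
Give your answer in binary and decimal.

Mask = 1 << 0 = 0000000000001
Bit 0 of A is 0; XOR with the mask flips it to 1.
  1000101111110
^ 0000000000001
---------------
  1000101111111

Answer: 1000101111111 (4479)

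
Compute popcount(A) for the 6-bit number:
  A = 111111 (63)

111111
1-bits at positions (from bit 0 = LSB): 0, 1, 2, 3, 4, 5
Count = 6

Answer: 6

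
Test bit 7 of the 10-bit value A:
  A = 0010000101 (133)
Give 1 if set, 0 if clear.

Bit 7 is the 8th from the right.
  0010000101
    ^
That bit is 1.

Answer: 1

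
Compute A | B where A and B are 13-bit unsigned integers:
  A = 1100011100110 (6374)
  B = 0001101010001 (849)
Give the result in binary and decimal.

Apply | to each column (1 where either bit is 1):
  1100011100110
| 0001101010001
---------------
  1101111110111

Answer: 1101111110111 (7159)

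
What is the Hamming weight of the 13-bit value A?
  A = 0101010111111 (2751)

0101010111111
1-bits at positions (from bit 0 = LSB): 0, 1, 2, 3, 4, 5, 7, 9, 11
Count = 9

Answer: 9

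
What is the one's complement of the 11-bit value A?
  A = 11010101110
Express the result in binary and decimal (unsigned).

Flip each bit (0->1, 1->0):
  11010101110
  00101010001

Answer: 00101010001 (337)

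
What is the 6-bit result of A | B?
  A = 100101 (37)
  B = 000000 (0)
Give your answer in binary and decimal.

Apply | to each column (1 where either bit is 1):
  100101
| 000000
--------
  100101

Answer: 100101 (37)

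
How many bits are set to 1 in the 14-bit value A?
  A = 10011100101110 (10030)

10011100101110
1-bits at positions (from bit 0 = LSB): 1, 2, 3, 5, 8, 9, 10, 13
Count = 8

Answer: 8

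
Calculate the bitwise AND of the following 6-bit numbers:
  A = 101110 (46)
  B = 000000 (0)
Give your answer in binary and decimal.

Apply & to each column (1 only where both bits are 1):
  101110
& 000000
--------
  000000

Answer: 000000 (0)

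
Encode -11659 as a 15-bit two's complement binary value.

1. Binary of +11659:  010110110001011
2. Invert bits:     101001001110100
3. Add 1:           101001001110101

Answer: 101001001110101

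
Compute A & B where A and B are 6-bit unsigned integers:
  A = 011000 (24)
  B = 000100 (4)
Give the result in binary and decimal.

Apply & to each column (1 only where both bits are 1):
  011000
& 000100
--------
  000000

Answer: 000000 (0)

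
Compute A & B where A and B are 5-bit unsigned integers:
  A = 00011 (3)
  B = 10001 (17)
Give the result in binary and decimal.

Apply & to each column (1 only where both bits are 1):
  00011
& 10001
-------
  00001

Answer: 00001 (1)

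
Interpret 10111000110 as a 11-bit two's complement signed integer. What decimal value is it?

MSB is 1, so the value is negative. Find the magnitude:
1. Invert bits:  01000111001
2. Add 1:        01000111010  = 570
3. Apply sign:   -570

Answer: -570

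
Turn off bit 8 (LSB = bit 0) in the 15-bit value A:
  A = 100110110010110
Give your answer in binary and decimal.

Mask = ~(1 << 8) = 111111011111111
Bit 8 of A is 1, so AND-ing with the mask clears it to 0.
  100110110010110
& 111111011111111
-----------------
  100110010010110

Answer: 100110010010110 (19606)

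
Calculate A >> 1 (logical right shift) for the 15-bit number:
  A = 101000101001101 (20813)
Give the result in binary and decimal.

Logical shift right by 1: drop the bottom 1 bit(s), prepend 1 zero(s) on the left.
  101000101001101  ->  keep [10100010100110], discard [1], prepend 0
= 010100010100110

Answer: 010100010100110 (10406)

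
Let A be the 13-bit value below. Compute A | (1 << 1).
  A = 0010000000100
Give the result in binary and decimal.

Mask = 1 << 1 = 0000000000010
Bit 1 of A is 0, so OR-ing with the mask flips it to 1.
  0010000000100
| 0000000000010
---------------
  0010000000110

Answer: 0010000000110 (1030)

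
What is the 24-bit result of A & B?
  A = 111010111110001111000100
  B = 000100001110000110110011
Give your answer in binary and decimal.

Apply & to each column (1 only where both bits are 1):
  111010111110001111000100
& 000100001110000110110011
--------------------------
  000000001110000110000000

Answer: 000000001110000110000000 (57728)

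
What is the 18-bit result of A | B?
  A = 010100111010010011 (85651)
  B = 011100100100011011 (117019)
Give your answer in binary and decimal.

Apply | to each column (1 where either bit is 1):
  010100111010010011
| 011100100100011011
--------------------
  011100111110011011

Answer: 011100111110011011 (118683)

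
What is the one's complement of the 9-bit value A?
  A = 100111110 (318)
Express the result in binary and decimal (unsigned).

Flip each bit (0->1, 1->0):
  100111110
  011000001

Answer: 011000001 (193)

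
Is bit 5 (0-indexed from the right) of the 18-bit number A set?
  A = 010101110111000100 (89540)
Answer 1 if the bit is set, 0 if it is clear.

Bit 5 is the 6th from the right.
  010101110111000100
              ^
That bit is 0.

Answer: 0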